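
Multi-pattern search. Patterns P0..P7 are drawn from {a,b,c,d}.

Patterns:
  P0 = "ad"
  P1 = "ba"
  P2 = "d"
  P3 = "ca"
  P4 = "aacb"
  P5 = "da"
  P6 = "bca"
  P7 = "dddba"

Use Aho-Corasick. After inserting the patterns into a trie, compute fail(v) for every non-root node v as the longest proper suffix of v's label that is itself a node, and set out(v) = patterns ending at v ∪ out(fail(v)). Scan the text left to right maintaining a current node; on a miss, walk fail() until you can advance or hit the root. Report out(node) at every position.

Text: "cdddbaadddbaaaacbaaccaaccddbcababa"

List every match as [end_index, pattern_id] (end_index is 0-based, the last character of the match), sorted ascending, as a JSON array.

Construct AC machine:
Trie (insert patterns):
  n0 'ε': a→1 b→3 c→6 d→5
  n1 'a': a→8 d→2
  n2 'ad': ·  [P0 ends]
  n3 'b': a→4 c→12
  n4 'ba': ·  [P1 ends]
  n5 'd': a→11 d→14  [P2 ends]
  n6 'c': a→7
  n7 'ca': ·  [P3 ends]
  n8 'aa': c→9
  n9 'aac': b→10
  n10 'aacb': ·  [P4 ends]
  n11 'da': ·  [P5 ends]
  n12 'bc': a→13
  n13 'bca': ·  [P6 ends]
  n14 'dd': d→15
  n15 'ddd': b→16
  n16 'dddb': a→17
  n17 'dddba': ·  [P7 ends]

Failure links (BFS by depth):
  n1('a'): parent n0 fail=0; on 'a' 0 → fail=0;  out ∅∪∅=∅
  n3('b'): parent n0 fail=0; on 'b' 0 → fail=0;  out ∅∪∅=∅
  n5('d'): parent n0 fail=0; on 'd' 0 → fail=0;  out {2}∪∅={2}
  n6('c'): parent n0 fail=0; on 'c' 0 → fail=0;  out ∅∪∅=∅
  n2('ad'): parent n1 fail=0; on 'd' 0 → fail=5;  out {0}∪{2}={0,2}
  n4('ba'): parent n3 fail=0; on 'a' 0 → fail=1;  out {1}∪∅={1}
  n7('ca'): parent n6 fail=0; on 'a' 0 → fail=1;  out {3}∪∅={3}
  n8('aa'): parent n1 fail=0; on 'a' 0 → fail=1;  out ∅∪∅=∅
  n11('da'): parent n5 fail=0; on 'a' 0 → fail=1;  out {5}∪∅={5}
  n12('bc'): parent n3 fail=0; on 'c' 0 → fail=6;  out ∅∪∅=∅
  n14('dd'): parent n5 fail=0; on 'd' 0 → fail=5;  out ∅∪{2}={2}
  n9('aac'): parent n8 fail=1; on 'c' 1→0 → fail=6;  out ∅∪∅=∅
  n13('bca'): parent n12 fail=6; on 'a' 6 → fail=7;  out {6}∪{3}={3,6}
  n15('ddd'): parent n14 fail=5; on 'd' 5 → fail=14;  out ∅∪{2}={2}
  n10('aacb'): parent n9 fail=6; on 'b' 6→0 → fail=3;  out {4}∪∅={4}
  n16('dddb'): parent n15 fail=14; on 'b' 14→5→0 → fail=3;  out ∅∪∅=∅
  n17('dddba'): parent n16 fail=3; on 'a' 3 → fail=4;  out {7}∪{1}={1,7}

Text stream:
[0] read 'c'  n0⇒n6
[1] read 'd'  n6⇒n5 ·f  ** P2@[1:1]
[2] read 'd'  n5⇒n14  ** P2@[2:2]
[3] read 'd'  n14⇒n15  ** P2@[3:3]
[4] read 'b'  n15⇒n16
[5] read 'a'  n16⇒n17  ** P1@[4:5],P7@[1:5]
[6] read 'a'  n17⇒n8 ·f
[7] read 'd'  n8⇒n2 ·f  ** P0@[6:7],P2@[7:7]
[8] read 'd'  n2⇒n14 ·f  ** P2@[8:8]
[9] read 'd'  n14⇒n15  ** P2@[9:9]
[10] read 'b'  n15⇒n16
[11] read 'a'  n16⇒n17  ** P1@[10:11],P7@[7:11]
[12] read 'a'  n17⇒n8 ·f
[13] read 'a'  n8⇒n8 ·f
[14] read 'a'  n8⇒n8 ·f
[15] read 'c'  n8⇒n9
[16] read 'b'  n9⇒n10  ** P4@[13:16]
[17] read 'a'  n10⇒n4 ·f  ** P1@[16:17]
[18] read 'a'  n4⇒n8 ·f
[19] read 'c'  n8⇒n9
[20] read 'c'  n9⇒n6 ·f
[21] read 'a'  n6⇒n7  ** P3@[20:21]
[22] read 'a'  n7⇒n8 ·f
[23] read 'c'  n8⇒n9
[24] read 'c'  n9⇒n6 ·f
[25] read 'd'  n6⇒n5 ·f  ** P2@[25:25]
[26] read 'd'  n5⇒n14  ** P2@[26:26]
[27] read 'b'  n14⇒n3 ·f
[28] read 'c'  n3⇒n12
[29] read 'a'  n12⇒n13  ** P3@[28:29],P6@[27:29]
[30] read 'b'  n13⇒n3 ·f
[31] read 'a'  n3⇒n4  ** P1@[30:31]
[32] read 'b'  n4⇒n3 ·f
[33] read 'a'  n3⇒n4  ** P1@[32:33]

Matches: [[1,2],[2,2],[3,2],[5,1],[5,7],[7,0],[7,2],[8,2],[9,2],[11,1],[11,7],[16,4],[17,1],[21,3],[25,2],[26,2],[29,3],[29,6],[31,1],[33,1]]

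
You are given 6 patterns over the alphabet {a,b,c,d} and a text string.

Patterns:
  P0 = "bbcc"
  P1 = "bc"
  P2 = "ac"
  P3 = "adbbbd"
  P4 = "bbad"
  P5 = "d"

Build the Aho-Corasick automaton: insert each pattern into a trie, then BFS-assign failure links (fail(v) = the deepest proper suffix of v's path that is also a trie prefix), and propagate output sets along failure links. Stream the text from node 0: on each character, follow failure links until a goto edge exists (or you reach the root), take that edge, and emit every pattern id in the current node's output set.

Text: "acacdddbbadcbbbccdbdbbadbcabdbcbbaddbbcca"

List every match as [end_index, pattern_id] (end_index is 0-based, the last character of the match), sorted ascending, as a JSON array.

Construct AC machine:
Trie (insert patterns):
  0='ε' goto a→6 b→1 d→15
  1='b' goto b→2 c→5
  2='bb' goto a→13 c→3
  3='bbc' goto c→4
  4='bbcc' goto ·  ←P0
  5='bc' goto ·  ←P1
  6='a' goto c→7 d→8
  7='ac' goto ·  ←P2
  8='ad' goto b→9
  9='adb' goto b→10
  10='adbb' goto b→11
  11='adbbb' goto d→12
  12='adbbbd' goto ·  ←P3
  13='bba' goto d→14
  14='bbad' goto ·  ←P4
  15='d' goto ·  ←P5

BFS fail/out derivation:
  n1('b'): parent n0 fail=0; on 'b' 0 → fail=0;  out ∅∪∅=∅
  n6('a'): parent n0 fail=0; on 'a' 0 → fail=0;  out ∅∪∅=∅
  n15('d'): parent n0 fail=0; on 'd' 0 → fail=0;  out {5}∪∅={5}
  n2('bb'): parent n1 fail=0; on 'b' 0 → fail=1;  out ∅∪∅=∅
  n5('bc'): parent n1 fail=0; on 'c' 0 → fail=0;  out {1}∪∅={1}
  n7('ac'): parent n6 fail=0; on 'c' 0 → fail=0;  out {2}∪∅={2}
  n8('ad'): parent n6 fail=0; on 'd' 0 → fail=15;  out ∅∪{5}={5}
  n3('bbc'): parent n2 fail=1; on 'c' 1 → fail=5;  out ∅∪{1}={1}
  n9('adb'): parent n8 fail=15; on 'b' 15→0 → fail=1;  out ∅∪∅=∅
  n13('bba'): parent n2 fail=1; on 'a' 1→0 → fail=6;  out ∅∪∅=∅
  n4('bbcc'): parent n3 fail=5; on 'c' 5→0 → fail=0;  out {0}∪∅={0}
  n10('adbb'): parent n9 fail=1; on 'b' 1 → fail=2;  out ∅∪∅=∅
  n14('bbad'): parent n13 fail=6; on 'd' 6 → fail=8;  out {4}∪{5}={4,5}
  n11('adbbb'): parent n10 fail=2; on 'b' 2→1 → fail=2;  out ∅∪∅=∅
  n12('adbbbd'): parent n11 fail=2; on 'd' 2→1→0 → fail=15;  out {3}∪{5}={3,5}

Text stream:
pos 0 'a': at 6
pos 1 'c': at 7  emit P2@[0:1]
pos 2 'a': at 6 (fail-walked)
pos 3 'c': at 7  emit P2@[2:3]
pos 4 'd': at 15 (fail-walked)  emit P5@[4:4]
pos 5 'd': at 15 (fail-walked)  emit P5@[5:5]
pos 6 'd': at 15 (fail-walked)  emit P5@[6:6]
pos 7 'b': at 1 (fail-walked)
pos 8 'b': at 2
pos 9 'a': at 13
pos 10 'd': at 14  emit P4@[7:10],P5@[10:10]
pos 11 'c': at 0 (fail-walked)
pos 12 'b': at 1
pos 13 'b': at 2
pos 14 'b': at 2 (fail-walked)
pos 15 'c': at 3  emit P1@[14:15]
pos 16 'c': at 4  emit P0@[13:16]
pos 17 'd': at 15 (fail-walked)  emit P5@[17:17]
pos 18 'b': at 1 (fail-walked)
pos 19 'd': at 15 (fail-walked)  emit P5@[19:19]
pos 20 'b': at 1 (fail-walked)
pos 21 'b': at 2
pos 22 'a': at 13
pos 23 'd': at 14  emit P4@[20:23],P5@[23:23]
pos 24 'b': at 9 (fail-walked)
pos 25 'c': at 5 (fail-walked)  emit P1@[24:25]
pos 26 'a': at 6 (fail-walked)
pos 27 'b': at 1 (fail-walked)
pos 28 'd': at 15 (fail-walked)  emit P5@[28:28]
pos 29 'b': at 1 (fail-walked)
pos 30 'c': at 5  emit P1@[29:30]
pos 31 'b': at 1 (fail-walked)
pos 32 'b': at 2
pos 33 'a': at 13
pos 34 'd': at 14  emit P4@[31:34],P5@[34:34]
pos 35 'd': at 15 (fail-walked)  emit P5@[35:35]
pos 36 'b': at 1 (fail-walked)
pos 37 'b': at 2
pos 38 'c': at 3  emit P1@[37:38]
pos 39 'c': at 4  emit P0@[36:39]
pos 40 'a': at 6 (fail-walked)

All matches (sorted): [[1,2],[3,2],[4,5],[5,5],[6,5],[10,4],[10,5],[15,1],[16,0],[17,5],[19,5],[23,4],[23,5],[25,1],[28,5],[30,1],[34,4],[34,5],[35,5],[38,1],[39,0]]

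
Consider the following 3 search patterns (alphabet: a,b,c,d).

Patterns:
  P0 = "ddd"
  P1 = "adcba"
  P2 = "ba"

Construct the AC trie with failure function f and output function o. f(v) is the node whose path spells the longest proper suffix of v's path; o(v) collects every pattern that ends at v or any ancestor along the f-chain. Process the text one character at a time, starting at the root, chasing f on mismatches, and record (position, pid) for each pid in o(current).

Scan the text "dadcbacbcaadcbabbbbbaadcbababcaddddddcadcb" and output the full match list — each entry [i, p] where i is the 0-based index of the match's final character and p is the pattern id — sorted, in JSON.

Build:
Trie nodes:
  0='ε' goto a→4 b→9 d→1
  1='d' goto d→2
  2='dd' goto d→3
  3='ddd' goto ·  ←P0
  4='a' goto d→5
  5='ad' goto c→6
  6='adc' goto b→7
  7='adcb' goto a→8
  8='adcba' goto ·  ←P1
  9='b' goto a→10
  10='ba' goto ·  ←P2

Failure links (BFS by depth):
  fail(1) 'd': from fail(0)=0 chase 'd': 0 ⇒ 0;  out=∅∪out(0)=∅
  fail(4) 'a': from fail(0)=0 chase 'a': 0 ⇒ 0;  out=∅∪out(0)=∅
  fail(9) 'b': from fail(0)=0 chase 'b': 0 ⇒ 0;  out=∅∪out(0)=∅
  fail(2) 'dd': from fail(1)=0 chase 'd': 0 ⇒ 1;  out=∅∪out(1)=∅
  fail(5) 'ad': from fail(4)=0 chase 'd': 0 ⇒ 1;  out=∅∪out(1)=∅
  fail(10) 'ba': from fail(9)=0 chase 'a': 0 ⇒ 4;  out={2}∪out(4)={2}
  fail(3) 'ddd': from fail(2)=1 chase 'd': 1 ⇒ 2;  out={0}∪out(2)={0}
  fail(6) 'adc': from fail(5)=1 chase 'c': 1→0 ⇒ 0;  out=∅∪out(0)=∅
  fail(7) 'adcb': from fail(6)=0 chase 'b': 0 ⇒ 9;  out=∅∪out(9)=∅
  fail(8) 'adcba': from fail(7)=9 chase 'a': 9 ⇒ 10;  out={1}∪out(10)={1,2}

Run:
[0] read 'd'  n0⇒n1
[1] read 'a'  n1⇒n4 (fail-walked)
[2] read 'd'  n4⇒n5
[3] read 'c'  n5⇒n6
[4] read 'b'  n6⇒n7
[5] read 'a'  n7⇒n8  emit P1@[1:5],P2@[4:5]
[6] read 'c'  n8⇒n0 (fail-walked)
[7] read 'b'  n0⇒n9
[8] read 'c'  n9⇒n0 (fail-walked)
[9] read 'a'  n0⇒n4
[10] read 'a'  n4⇒n4 (fail-walked)
[11] read 'd'  n4⇒n5
[12] read 'c'  n5⇒n6
[13] read 'b'  n6⇒n7
[14] read 'a'  n7⇒n8  emit P1@[10:14],P2@[13:14]
[15] read 'b'  n8⇒n9 (fail-walked)
[16] read 'b'  n9⇒n9 (fail-walked)
[17] read 'b'  n9⇒n9 (fail-walked)
[18] read 'b'  n9⇒n9 (fail-walked)
[19] read 'b'  n9⇒n9 (fail-walked)
[20] read 'a'  n9⇒n10  emit P2@[19:20]
[21] read 'a'  n10⇒n4 (fail-walked)
[22] read 'd'  n4⇒n5
[23] read 'c'  n5⇒n6
[24] read 'b'  n6⇒n7
[25] read 'a'  n7⇒n8  emit P1@[21:25],P2@[24:25]
[26] read 'b'  n8⇒n9 (fail-walked)
[27] read 'a'  n9⇒n10  emit P2@[26:27]
[28] read 'b'  n10⇒n9 (fail-walked)
[29] read 'c'  n9⇒n0 (fail-walked)
[30] read 'a'  n0⇒n4
[31] read 'd'  n4⇒n5
[32] read 'd'  n5⇒n2 (fail-walked)
[33] read 'd'  n2⇒n3  emit P0@[31:33]
[34] read 'd'  n3⇒n3 (fail-walked)  emit P0@[32:34]
[35] read 'd'  n3⇒n3 (fail-walked)  emit P0@[33:35]
[36] read 'd'  n3⇒n3 (fail-walked)  emit P0@[34:36]
[37] read 'c'  n3⇒n0 (fail-walked)
[38] read 'a'  n0⇒n4
[39] read 'd'  n4⇒n5
[40] read 'c'  n5⇒n6
[41] read 'b'  n6⇒n7

Result: [[5,1],[5,2],[14,1],[14,2],[20,2],[25,1],[25,2],[27,2],[33,0],[34,0],[35,0],[36,0]]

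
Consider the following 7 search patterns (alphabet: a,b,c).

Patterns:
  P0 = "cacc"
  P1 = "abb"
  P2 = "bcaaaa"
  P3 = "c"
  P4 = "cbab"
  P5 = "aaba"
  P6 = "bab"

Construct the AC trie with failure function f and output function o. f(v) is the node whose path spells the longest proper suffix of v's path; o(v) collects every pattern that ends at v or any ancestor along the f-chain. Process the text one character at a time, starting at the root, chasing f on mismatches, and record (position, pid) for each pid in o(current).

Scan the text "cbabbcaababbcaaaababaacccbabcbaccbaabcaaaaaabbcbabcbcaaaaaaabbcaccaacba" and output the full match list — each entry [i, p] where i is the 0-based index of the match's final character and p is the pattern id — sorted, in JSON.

Construct AC machine:
Trie (insert patterns):
  0='ε' goto a→5 b→8 c→1
  1='c' goto a→2 b→14  [P3 ends]
  2='ca' goto c→3
  3='cac' goto c→4
  4='cacc' goto ·  [P0 ends]
  5='a' goto a→17 b→6
  6='ab' goto b→7
  7='abb' goto ·  [P1 ends]
  8='b' goto a→20 c→9
  9='bc' goto a→10
  10='bca' goto a→11
  11='bcaa' goto a→12
  12='bcaaa' goto a→13
  13='bcaaaa' goto ·  [P2 ends]
  14='cb' goto a→15
  15='cba' goto b→16
  16='cbab' goto ·  [P4 ends]
  17='aa' goto b→18
  18='aab' goto a→19
  19='aaba' goto ·  [P5 ends]
  20='ba' goto b→21
  21='bab' goto ·  [P6 ends]

BFS fail/out derivation:
  n1('c'): parent n0 fail=0; on 'c' 0 → fail=0;  out {3}∪∅={3}
  n5('a'): parent n0 fail=0; on 'a' 0 → fail=0;  out ∅∪∅=∅
  n8('b'): parent n0 fail=0; on 'b' 0 → fail=0;  out ∅∪∅=∅
  n2('ca'): parent n1 fail=0; on 'a' 0 → fail=5;  out ∅∪∅=∅
  n6('ab'): parent n5 fail=0; on 'b' 0 → fail=8;  out ∅∪∅=∅
  n9('bc'): parent n8 fail=0; on 'c' 0 → fail=1;  out ∅∪{3}={3}
  n14('cb'): parent n1 fail=0; on 'b' 0 → fail=8;  out ∅∪∅=∅
  n17('aa'): parent n5 fail=0; on 'a' 0 → fail=5;  out ∅∪∅=∅
  n20('ba'): parent n8 fail=0; on 'a' 0 → fail=5;  out ∅∪∅=∅
  n3('cac'): parent n2 fail=5; on 'c' 5→0 → fail=1;  out ∅∪{3}={3}
  n7('abb'): parent n6 fail=8; on 'b' 8→0 → fail=8;  out {1}∪∅={1}
  n10('bca'): parent n9 fail=1; on 'a' 1 → fail=2;  out ∅∪∅=∅
  n15('cba'): parent n14 fail=8; on 'a' 8 → fail=20;  out ∅∪∅=∅
  n18('aab'): parent n17 fail=5; on 'b' 5 → fail=6;  out ∅∪∅=∅
  n21('bab'): parent n20 fail=5; on 'b' 5 → fail=6;  out {6}∪∅={6}
  n4('cacc'): parent n3 fail=1; on 'c' 1→0 → fail=1;  out {0}∪{3}={0,3}
  n11('bcaa'): parent n10 fail=2; on 'a' 2→5 → fail=17;  out ∅∪∅=∅
  n16('cbab'): parent n15 fail=20; on 'b' 20 → fail=21;  out {4}∪{6}={4,6}
  n19('aaba'): parent n18 fail=6; on 'a' 6→8 → fail=20;  out {5}∪∅={5}
  n12('bcaaa'): parent n11 fail=17; on 'a' 17→5 → fail=17;  out ∅∪∅=∅
  n13('bcaaaa'): parent n12 fail=17; on 'a' 17→5 → fail=17;  out {2}∪∅={2}

Scan:
pos 0 'c': at 1  → match P3@[0:0]
pos 1 'b': at 14
pos 2 'a': at 15
pos 3 'b': at 16  → match P4@[0:3],P6@[1:3]
pos 4 'b': at 7 (via fail)  → match P1@[2:4]
pos 5 'c': at 9 (via fail)  → match P3@[5:5]
pos 6 'a': at 10
pos 7 'a': at 11
pos 8 'b': at 18 (via fail)
pos 9 'a': at 19  → match P5@[6:9]
pos 10 'b': at 21 (via fail)  → match P6@[8:10]
pos 11 'b': at 7 (via fail)  → match P1@[9:11]
pos 12 'c': at 9 (via fail)  → match P3@[12:12]
pos 13 'a': at 10
pos 14 'a': at 11
pos 15 'a': at 12
pos 16 'a': at 13  → match P2@[11:16]
pos 17 'b': at 18 (via fail)
pos 18 'a': at 19  → match P5@[15:18]
pos 19 'b': at 21 (via fail)  → match P6@[17:19]
pos 20 'a': at 20 (via fail)
pos 21 'a': at 17 (via fail)
pos 22 'c': at 1 (via fail)  → match P3@[22:22]
pos 23 'c': at 1 (via fail)  → match P3@[23:23]
pos 24 'c': at 1 (via fail)  → match P3@[24:24]
pos 25 'b': at 14
pos 26 'a': at 15
pos 27 'b': at 16  → match P4@[24:27],P6@[25:27]
pos 28 'c': at 9 (via fail)  → match P3@[28:28]
pos 29 'b': at 14 (via fail)
pos 30 'a': at 15
pos 31 'c': at 1 (via fail)  → match P3@[31:31]
pos 32 'c': at 1 (via fail)  → match P3@[32:32]
pos 33 'b': at 14
pos 34 'a': at 15
pos 35 'a': at 17 (via fail)
pos 36 'b': at 18
pos 37 'c': at 9 (via fail)  → match P3@[37:37]
pos 38 'a': at 10
pos 39 'a': at 11
pos 40 'a': at 12
pos 41 'a': at 13  → match P2@[36:41]
pos 42 'a': at 17 (via fail)
pos 43 'a': at 17 (via fail)
pos 44 'b': at 18
pos 45 'b': at 7 (via fail)  → match P1@[43:45]
pos 46 'c': at 9 (via fail)  → match P3@[46:46]
pos 47 'b': at 14 (via fail)
pos 48 'a': at 15
pos 49 'b': at 16  → match P4@[46:49],P6@[47:49]
pos 50 'c': at 9 (via fail)  → match P3@[50:50]
pos 51 'b': at 14 (via fail)
pos 52 'c': at 9 (via fail)  → match P3@[52:52]
pos 53 'a': at 10
pos 54 'a': at 11
pos 55 'a': at 12
pos 56 'a': at 13  → match P2@[51:56]
pos 57 'a': at 17 (via fail)
pos 58 'a': at 17 (via fail)
pos 59 'a': at 17 (via fail)
pos 60 'b': at 18
pos 61 'b': at 7 (via fail)  → match P1@[59:61]
pos 62 'c': at 9 (via fail)  → match P3@[62:62]
pos 63 'a': at 10
pos 64 'c': at 3 (via fail)  → match P3@[64:64]
pos 65 'c': at 4  → match P0@[62:65],P3@[65:65]
pos 66 'a': at 2 (via fail)
pos 67 'a': at 17 (via fail)
pos 68 'c': at 1 (via fail)  → match P3@[68:68]
pos 69 'b': at 14
pos 70 'a': at 15

Matches: [[0,3],[3,4],[3,6],[4,1],[5,3],[9,5],[10,6],[11,1],[12,3],[16,2],[18,5],[19,6],[22,3],[23,3],[24,3],[27,4],[27,6],[28,3],[31,3],[32,3],[37,3],[41,2],[45,1],[46,3],[49,4],[49,6],[50,3],[52,3],[56,2],[61,1],[62,3],[64,3],[65,0],[65,3],[68,3]]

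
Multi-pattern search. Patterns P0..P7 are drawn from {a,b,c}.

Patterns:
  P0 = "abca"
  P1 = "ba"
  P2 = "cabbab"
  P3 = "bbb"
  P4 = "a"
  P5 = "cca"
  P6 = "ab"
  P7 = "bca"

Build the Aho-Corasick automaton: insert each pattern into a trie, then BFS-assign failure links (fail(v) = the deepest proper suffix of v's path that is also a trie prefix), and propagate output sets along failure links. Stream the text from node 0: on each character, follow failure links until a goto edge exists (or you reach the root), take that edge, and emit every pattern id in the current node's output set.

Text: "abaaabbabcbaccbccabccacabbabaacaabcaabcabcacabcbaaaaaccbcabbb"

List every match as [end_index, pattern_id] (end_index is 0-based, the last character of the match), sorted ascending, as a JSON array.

Construct AC machine:
Trie nodes:
  0='ε' goto a→1 b→5 c→7
  1='a' goto b→2  [P4 ends]
  2='ab' goto c→3  [P6 ends]
  3='abc' goto a→4
  4='abca' goto ·  [P0 ends]
  5='b' goto a→6 b→13 c→17
  6='ba' goto ·  [P1 ends]
  7='c' goto a→8 c→15
  8='ca' goto b→9
  9='cab' goto b→10
  10='cabb' goto a→11
  11='cabba' goto b→12
  12='cabbab' goto ·  [P2 ends]
  13='bb' goto b→14
  14='bbb' goto ·  [P3 ends]
  15='cc' goto a→16
  16='cca' goto ·  [P5 ends]
  17='bc' goto a→18
  18='bca' goto ·  [P7 ends]

BFS fail/out derivation:
  fail(1) 'a': from fail(0)=0 chase 'a': 0 ⇒ 0;  out={4}∪out(0)={4}
  fail(5) 'b': from fail(0)=0 chase 'b': 0 ⇒ 0;  out=∅∪out(0)=∅
  fail(7) 'c': from fail(0)=0 chase 'c': 0 ⇒ 0;  out=∅∪out(0)=∅
  fail(2) 'ab': from fail(1)=0 chase 'b': 0 ⇒ 5;  out={6}∪out(5)={6}
  fail(6) 'ba': from fail(5)=0 chase 'a': 0 ⇒ 1;  out={1}∪out(1)={1,4}
  fail(8) 'ca': from fail(7)=0 chase 'a': 0 ⇒ 1;  out=∅∪out(1)={4}
  fail(13) 'bb': from fail(5)=0 chase 'b': 0 ⇒ 5;  out=∅∪out(5)=∅
  fail(15) 'cc': from fail(7)=0 chase 'c': 0 ⇒ 7;  out=∅∪out(7)=∅
  fail(17) 'bc': from fail(5)=0 chase 'c': 0 ⇒ 7;  out=∅∪out(7)=∅
  fail(3) 'abc': from fail(2)=5 chase 'c': 5 ⇒ 17;  out=∅∪out(17)=∅
  fail(9) 'cab': from fail(8)=1 chase 'b': 1 ⇒ 2;  out=∅∪out(2)={6}
  fail(14) 'bbb': from fail(13)=5 chase 'b': 5 ⇒ 13;  out={3}∪out(13)={3}
  fail(16) 'cca': from fail(15)=7 chase 'a': 7 ⇒ 8;  out={5}∪out(8)={4,5}
  fail(18) 'bca': from fail(17)=7 chase 'a': 7 ⇒ 8;  out={7}∪out(8)={4,7}
  fail(4) 'abca': from fail(3)=17 chase 'a': 17 ⇒ 18;  out={0}∪out(18)={0,4,7}
  fail(10) 'cabb': from fail(9)=2 chase 'b': 2→5 ⇒ 13;  out=∅∪out(13)=∅
  fail(11) 'cabba': from fail(10)=13 chase 'a': 13→5 ⇒ 6;  out=∅∪out(6)={1,4}
  fail(12) 'cabbab': from fail(11)=6 chase 'b': 6→1 ⇒ 2;  out={2}∪out(2)={2,6}

Text stream:
i=0 'a': node 0→1  emit P4@[0:0]
i=1 'b': node 1→2  emit P6@[0:1]
i=2 'a': node 2→6 (via fail)  emit P1@[1:2],P4@[2:2]
i=3 'a': node 6→1 (via fail)  emit P4@[3:3]
i=4 'a': node 1→1 (via fail)  emit P4@[4:4]
i=5 'b': node 1→2  emit P6@[4:5]
i=6 'b': node 2→13 (via fail)
i=7 'a': node 13→6 (via fail)  emit P1@[6:7],P4@[7:7]
i=8 'b': node 6→2 (via fail)  emit P6@[7:8]
i=9 'c': node 2→3
i=10 'b': node 3→5 (via fail)
i=11 'a': node 5→6  emit P1@[10:11],P4@[11:11]
i=12 'c': node 6→7 (via fail)
i=13 'c': node 7→15
i=14 'b': node 15→5 (via fail)
i=15 'c': node 5→17
i=16 'c': node 17→15 (via fail)
i=17 'a': node 15→16  emit P4@[17:17],P5@[15:17]
i=18 'b': node 16→9 (via fail)  emit P6@[17:18]
i=19 'c': node 9→3 (via fail)
i=20 'c': node 3→15 (via fail)
i=21 'a': node 15→16  emit P4@[21:21],P5@[19:21]
i=22 'c': node 16→7 (via fail)
i=23 'a': node 7→8  emit P4@[23:23]
i=24 'b': node 8→9  emit P6@[23:24]
i=25 'b': node 9→10
i=26 'a': node 10→11  emit P1@[25:26],P4@[26:26]
i=27 'b': node 11→12  emit P2@[22:27],P6@[26:27]
i=28 'a': node 12→6 (via fail)  emit P1@[27:28],P4@[28:28]
i=29 'a': node 6→1 (via fail)  emit P4@[29:29]
i=30 'c': node 1→7 (via fail)
i=31 'a': node 7→8  emit P4@[31:31]
i=32 'a': node 8→1 (via fail)  emit P4@[32:32]
i=33 'b': node 1→2  emit P6@[32:33]
i=34 'c': node 2→3
i=35 'a': node 3→4  emit P0@[32:35],P4@[35:35],P7@[33:35]
i=36 'a': node 4→1 (via fail)  emit P4@[36:36]
i=37 'b': node 1→2  emit P6@[36:37]
i=38 'c': node 2→3
i=39 'a': node 3→4  emit P0@[36:39],P4@[39:39],P7@[37:39]
i=40 'b': node 4→9 (via fail)  emit P6@[39:40]
i=41 'c': node 9→3 (via fail)
i=42 'a': node 3→4  emit P0@[39:42],P4@[42:42],P7@[40:42]
i=43 'c': node 4→7 (via fail)
i=44 'a': node 7→8  emit P4@[44:44]
i=45 'b': node 8→9  emit P6@[44:45]
i=46 'c': node 9→3 (via fail)
i=47 'b': node 3→5 (via fail)
i=48 'a': node 5→6  emit P1@[47:48],P4@[48:48]
i=49 'a': node 6→1 (via fail)  emit P4@[49:49]
i=50 'a': node 1→1 (via fail)  emit P4@[50:50]
i=51 'a': node 1→1 (via fail)  emit P4@[51:51]
i=52 'a': node 1→1 (via fail)  emit P4@[52:52]
i=53 'c': node 1→7 (via fail)
i=54 'c': node 7→15
i=55 'b': node 15→5 (via fail)
i=56 'c': node 5→17
i=57 'a': node 17→18  emit P4@[57:57],P7@[55:57]
i=58 'b': node 18→9 (via fail)  emit P6@[57:58]
i=59 'b': node 9→10
i=60 'b': node 10→14 (via fail)  emit P3@[58:60]

All matches (sorted): [[0,4],[1,6],[2,1],[2,4],[3,4],[4,4],[5,6],[7,1],[7,4],[8,6],[11,1],[11,4],[17,4],[17,5],[18,6],[21,4],[21,5],[23,4],[24,6],[26,1],[26,4],[27,2],[27,6],[28,1],[28,4],[29,4],[31,4],[32,4],[33,6],[35,0],[35,4],[35,7],[36,4],[37,6],[39,0],[39,4],[39,7],[40,6],[42,0],[42,4],[42,7],[44,4],[45,6],[48,1],[48,4],[49,4],[50,4],[51,4],[52,4],[57,4],[57,7],[58,6],[60,3]]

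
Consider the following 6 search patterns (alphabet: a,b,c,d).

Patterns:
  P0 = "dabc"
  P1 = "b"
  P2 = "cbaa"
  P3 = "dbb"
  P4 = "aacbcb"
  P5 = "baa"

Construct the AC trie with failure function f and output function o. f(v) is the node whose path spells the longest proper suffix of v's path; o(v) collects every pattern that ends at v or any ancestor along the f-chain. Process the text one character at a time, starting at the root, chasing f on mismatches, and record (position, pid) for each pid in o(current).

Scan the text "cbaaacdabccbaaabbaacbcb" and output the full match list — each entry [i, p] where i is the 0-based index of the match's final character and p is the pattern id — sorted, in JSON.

Build:
Trie (insert patterns):
  0='ε' goto a→12 b→5 c→6 d→1
  1='d' goto a→2 b→10
  2='da' goto b→3
  3='dab' goto c→4
  4='dabc' goto ·  [P0 ends]
  5='b' goto a→18  [P1 ends]
  6='c' goto b→7
  7='cb' goto a→8
  8='cba' goto a→9
  9='cbaa' goto ·  [P2 ends]
  10='db' goto b→11
  11='dbb' goto ·  [P3 ends]
  12='a' goto a→13
  13='aa' goto c→14
  14='aac' goto b→15
  15='aacb' goto c→16
  16='aacbc' goto b→17
  17='aacbcb' goto ·  [P4 ends]
  18='ba' goto a→19
  19='baa' goto ·  [P5 ends]

BFS fail/out derivation:
  n1('d'): parent n0 fail=0; on 'd' 0 → fail=0;  out ∅∪∅=∅
  n5('b'): parent n0 fail=0; on 'b' 0 → fail=0;  out {1}∪∅={1}
  n6('c'): parent n0 fail=0; on 'c' 0 → fail=0;  out ∅∪∅=∅
  n12('a'): parent n0 fail=0; on 'a' 0 → fail=0;  out ∅∪∅=∅
  n2('da'): parent n1 fail=0; on 'a' 0 → fail=12;  out ∅∪∅=∅
  n7('cb'): parent n6 fail=0; on 'b' 0 → fail=5;  out ∅∪{1}={1}
  n10('db'): parent n1 fail=0; on 'b' 0 → fail=5;  out ∅∪{1}={1}
  n13('aa'): parent n12 fail=0; on 'a' 0 → fail=12;  out ∅∪∅=∅
  n18('ba'): parent n5 fail=0; on 'a' 0 → fail=12;  out ∅∪∅=∅
  n3('dab'): parent n2 fail=12; on 'b' 12→0 → fail=5;  out ∅∪{1}={1}
  n8('cba'): parent n7 fail=5; on 'a' 5 → fail=18;  out ∅∪∅=∅
  n11('dbb'): parent n10 fail=5; on 'b' 5→0 → fail=5;  out {3}∪{1}={1,3}
  n14('aac'): parent n13 fail=12; on 'c' 12→0 → fail=6;  out ∅∪∅=∅
  n19('baa'): parent n18 fail=12; on 'a' 12 → fail=13;  out {5}∪∅={5}
  n4('dabc'): parent n3 fail=5; on 'c' 5→0 → fail=6;  out {0}∪∅={0}
  n9('cbaa'): parent n8 fail=18; on 'a' 18 → fail=19;  out {2}∪{5}={2,5}
  n15('aacb'): parent n14 fail=6; on 'b' 6 → fail=7;  out ∅∪{1}={1}
  n16('aacbc'): parent n15 fail=7; on 'c' 7→5→0 → fail=6;  out ∅∪∅=∅
  n17('aacbcb'): parent n16 fail=6; on 'b' 6 → fail=7;  out {4}∪{1}={1,4}

Scan:
pos 0 'c': at 6
pos 1 'b': at 7  → match P1@[1:1]
pos 2 'a': at 8
pos 3 'a': at 9  → match P2@[0:3],P5@[1:3]
pos 4 'a': at 13 (fail-walked)
pos 5 'c': at 14
pos 6 'd': at 1 (fail-walked)
pos 7 'a': at 2
pos 8 'b': at 3  → match P1@[8:8]
pos 9 'c': at 4  → match P0@[6:9]
pos 10 'c': at 6 (fail-walked)
pos 11 'b': at 7  → match P1@[11:11]
pos 12 'a': at 8
pos 13 'a': at 9  → match P2@[10:13],P5@[11:13]
pos 14 'a': at 13 (fail-walked)
pos 15 'b': at 5 (fail-walked)  → match P1@[15:15]
pos 16 'b': at 5 (fail-walked)  → match P1@[16:16]
pos 17 'a': at 18
pos 18 'a': at 19  → match P5@[16:18]
pos 19 'c': at 14 (fail-walked)
pos 20 'b': at 15  → match P1@[20:20]
pos 21 'c': at 16
pos 22 'b': at 17  → match P1@[22:22],P4@[17:22]

All matches (sorted): [[1,1],[3,2],[3,5],[8,1],[9,0],[11,1],[13,2],[13,5],[15,1],[16,1],[18,5],[20,1],[22,1],[22,4]]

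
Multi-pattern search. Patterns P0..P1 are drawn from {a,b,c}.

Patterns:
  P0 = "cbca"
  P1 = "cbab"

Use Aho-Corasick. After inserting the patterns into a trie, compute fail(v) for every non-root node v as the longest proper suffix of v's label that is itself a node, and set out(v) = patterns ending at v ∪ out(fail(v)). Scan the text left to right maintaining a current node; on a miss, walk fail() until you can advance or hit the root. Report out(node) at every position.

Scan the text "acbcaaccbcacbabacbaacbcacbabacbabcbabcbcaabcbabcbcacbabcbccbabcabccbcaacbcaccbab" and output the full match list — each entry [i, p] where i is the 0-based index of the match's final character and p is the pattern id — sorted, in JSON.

Construct AC machine:
Trie (insert patterns):
  0='ε' goto c→1
  1='c' goto b→2
  2='cb' goto a→5 c→3
  3='cbc' goto a→4
  4='cbca' goto ·  [P0 ends]
  5='cba' goto b→6
  6='cbab' goto ·  [P1 ends]

Failure links (BFS by depth):
  n1('c'): parent n0 fail=0; on 'c' 0 → fail=0;  out ∅∪∅=∅
  n2('cb'): parent n1 fail=0; on 'b' 0 → fail=0;  out ∅∪∅=∅
  n3('cbc'): parent n2 fail=0; on 'c' 0 → fail=1;  out ∅∪∅=∅
  n5('cba'): parent n2 fail=0; on 'a' 0 → fail=0;  out ∅∪∅=∅
  n4('cbca'): parent n3 fail=1; on 'a' 1→0 → fail=0;  out {0}∪∅={0}
  n6('cbab'): parent n5 fail=0; on 'b' 0 → fail=0;  out {1}∪∅={1}

Run:
i=0 'a': node 0→0
i=1 'c': node 0→1
i=2 'b': node 1→2
i=3 'c': node 2→3
i=4 'a': node 3→4  emit P0@[1:4]
i=5 'a': node 4→0 (fail-walked)
i=6 'c': node 0→1
i=7 'c': node 1→1 (fail-walked)
i=8 'b': node 1→2
i=9 'c': node 2→3
i=10 'a': node 3→4  emit P0@[7:10]
i=11 'c': node 4→1 (fail-walked)
i=12 'b': node 1→2
i=13 'a': node 2→5
i=14 'b': node 5→6  emit P1@[11:14]
i=15 'a': node 6→0 (fail-walked)
i=16 'c': node 0→1
i=17 'b': node 1→2
i=18 'a': node 2→5
i=19 'a': node 5→0 (fail-walked)
i=20 'c': node 0→1
i=21 'b': node 1→2
i=22 'c': node 2→3
i=23 'a': node 3→4  emit P0@[20:23]
i=24 'c': node 4→1 (fail-walked)
i=25 'b': node 1→2
i=26 'a': node 2→5
i=27 'b': node 5→6  emit P1@[24:27]
i=28 'a': node 6→0 (fail-walked)
i=29 'c': node 0→1
i=30 'b': node 1→2
i=31 'a': node 2→5
i=32 'b': node 5→6  emit P1@[29:32]
i=33 'c': node 6→1 (fail-walked)
i=34 'b': node 1→2
i=35 'a': node 2→5
i=36 'b': node 5→6  emit P1@[33:36]
i=37 'c': node 6→1 (fail-walked)
i=38 'b': node 1→2
i=39 'c': node 2→3
i=40 'a': node 3→4  emit P0@[37:40]
i=41 'a': node 4→0 (fail-walked)
i=42 'b': node 0→0
i=43 'c': node 0→1
i=44 'b': node 1→2
i=45 'a': node 2→5
i=46 'b': node 5→6  emit P1@[43:46]
i=47 'c': node 6→1 (fail-walked)
i=48 'b': node 1→2
i=49 'c': node 2→3
i=50 'a': node 3→4  emit P0@[47:50]
i=51 'c': node 4→1 (fail-walked)
i=52 'b': node 1→2
i=53 'a': node 2→5
i=54 'b': node 5→6  emit P1@[51:54]
i=55 'c': node 6→1 (fail-walked)
i=56 'b': node 1→2
i=57 'c': node 2→3
i=58 'c': node 3→1 (fail-walked)
i=59 'b': node 1→2
i=60 'a': node 2→5
i=61 'b': node 5→6  emit P1@[58:61]
i=62 'c': node 6→1 (fail-walked)
i=63 'a': node 1→0 (fail-walked)
i=64 'b': node 0→0
i=65 'c': node 0→1
i=66 'c': node 1→1 (fail-walked)
i=67 'b': node 1→2
i=68 'c': node 2→3
i=69 'a': node 3→4  emit P0@[66:69]
i=70 'a': node 4→0 (fail-walked)
i=71 'c': node 0→1
i=72 'b': node 1→2
i=73 'c': node 2→3
i=74 'a': node 3→4  emit P0@[71:74]
i=75 'c': node 4→1 (fail-walked)
i=76 'c': node 1→1 (fail-walked)
i=77 'b': node 1→2
i=78 'a': node 2→5
i=79 'b': node 5→6  emit P1@[76:79]

All matches (sorted): [[4,0],[10,0],[14,1],[23,0],[27,1],[32,1],[36,1],[40,0],[46,1],[50,0],[54,1],[61,1],[69,0],[74,0],[79,1]]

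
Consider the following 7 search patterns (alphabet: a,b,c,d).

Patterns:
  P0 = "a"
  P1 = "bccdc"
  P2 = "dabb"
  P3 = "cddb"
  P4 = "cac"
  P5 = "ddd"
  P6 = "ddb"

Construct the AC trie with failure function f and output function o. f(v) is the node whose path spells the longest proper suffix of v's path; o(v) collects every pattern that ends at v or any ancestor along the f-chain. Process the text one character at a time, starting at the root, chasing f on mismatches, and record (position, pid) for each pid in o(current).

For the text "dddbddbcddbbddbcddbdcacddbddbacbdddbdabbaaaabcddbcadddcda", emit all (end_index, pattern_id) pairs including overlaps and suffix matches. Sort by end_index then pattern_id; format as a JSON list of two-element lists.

Build automaton:
Trie (insert patterns):
  0='ε' goto a→1 b→2 c→11 d→7
  1='a' goto ·  [P0 ends]
  2='b' goto c→3
  3='bc' goto c→4
  4='bcc' goto d→5
  5='bccd' goto c→6
  6='bccdc' goto ·  [P1 ends]
  7='d' goto a→8 d→17
  8='da' goto b→9
  9='dab' goto b→10
  10='dabb' goto ·  [P2 ends]
  11='c' goto a→15 d→12
  12='cd' goto d→13
  13='cdd' goto b→14
  14='cddb' goto ·  [P3 ends]
  15='ca' goto c→16
  16='cac' goto ·  [P4 ends]
  17='dd' goto b→19 d→18
  18='ddd' goto ·  [P5 ends]
  19='ddb' goto ·  [P6 ends]

Failure links (BFS by depth):
  n1('a'): parent n0 fail=0; on 'a' 0 → fail=0;  out {0}∪∅={0}
  n2('b'): parent n0 fail=0; on 'b' 0 → fail=0;  out ∅∪∅=∅
  n7('d'): parent n0 fail=0; on 'd' 0 → fail=0;  out ∅∪∅=∅
  n11('c'): parent n0 fail=0; on 'c' 0 → fail=0;  out ∅∪∅=∅
  n3('bc'): parent n2 fail=0; on 'c' 0 → fail=11;  out ∅∪∅=∅
  n8('da'): parent n7 fail=0; on 'a' 0 → fail=1;  out ∅∪{0}={0}
  n12('cd'): parent n11 fail=0; on 'd' 0 → fail=7;  out ∅∪∅=∅
  n15('ca'): parent n11 fail=0; on 'a' 0 → fail=1;  out ∅∪{0}={0}
  n17('dd'): parent n7 fail=0; on 'd' 0 → fail=7;  out ∅∪∅=∅
  n4('bcc'): parent n3 fail=11; on 'c' 11→0 → fail=11;  out ∅∪∅=∅
  n9('dab'): parent n8 fail=1; on 'b' 1→0 → fail=2;  out ∅∪∅=∅
  n13('cdd'): parent n12 fail=7; on 'd' 7 → fail=17;  out ∅∪∅=∅
  n16('cac'): parent n15 fail=1; on 'c' 1→0 → fail=11;  out {4}∪∅={4}
  n18('ddd'): parent n17 fail=7; on 'd' 7 → fail=17;  out {5}∪∅={5}
  n19('ddb'): parent n17 fail=7; on 'b' 7→0 → fail=2;  out {6}∪∅={6}
  n5('bccd'): parent n4 fail=11; on 'd' 11 → fail=12;  out ∅∪∅=∅
  n10('dabb'): parent n9 fail=2; on 'b' 2→0 → fail=2;  out {2}∪∅={2}
  n14('cddb'): parent n13 fail=17; on 'b' 17 → fail=19;  out {3}∪{6}={3,6}
  n6('bccdc'): parent n5 fail=12; on 'c' 12→7→0 → fail=11;  out {1}∪∅={1}

Scan:
pos 0 'd': at 7
pos 1 'd': at 17
pos 2 'd': at 18  ** P5@[0:2]
pos 3 'b': at 19 ·f  ** P6@[1:3]
pos 4 'd': at 7 ·f
pos 5 'd': at 17
pos 6 'b': at 19  ** P6@[4:6]
pos 7 'c': at 3 ·f
pos 8 'd': at 12 ·f
pos 9 'd': at 13
pos 10 'b': at 14  ** P3@[7:10],P6@[8:10]
pos 11 'b': at 2 ·f
pos 12 'd': at 7 ·f
pos 13 'd': at 17
pos 14 'b': at 19  ** P6@[12:14]
pos 15 'c': at 3 ·f
pos 16 'd': at 12 ·f
pos 17 'd': at 13
pos 18 'b': at 14  ** P3@[15:18],P6@[16:18]
pos 19 'd': at 7 ·f
pos 20 'c': at 11 ·f
pos 21 'a': at 15  ** P0@[21:21]
pos 22 'c': at 16  ** P4@[20:22]
pos 23 'd': at 12 ·f
pos 24 'd': at 13
pos 25 'b': at 14  ** P3@[22:25],P6@[23:25]
pos 26 'd': at 7 ·f
pos 27 'd': at 17
pos 28 'b': at 19  ** P6@[26:28]
pos 29 'a': at 1 ·f  ** P0@[29:29]
pos 30 'c': at 11 ·f
pos 31 'b': at 2 ·f
pos 32 'd': at 7 ·f
pos 33 'd': at 17
pos 34 'd': at 18  ** P5@[32:34]
pos 35 'b': at 19 ·f  ** P6@[33:35]
pos 36 'd': at 7 ·f
pos 37 'a': at 8  ** P0@[37:37]
pos 38 'b': at 9
pos 39 'b': at 10  ** P2@[36:39]
pos 40 'a': at 1 ·f  ** P0@[40:40]
pos 41 'a': at 1 ·f  ** P0@[41:41]
pos 42 'a': at 1 ·f  ** P0@[42:42]
pos 43 'a': at 1 ·f  ** P0@[43:43]
pos 44 'b': at 2 ·f
pos 45 'c': at 3
pos 46 'd': at 12 ·f
pos 47 'd': at 13
pos 48 'b': at 14  ** P3@[45:48],P6@[46:48]
pos 49 'c': at 3 ·f
pos 50 'a': at 15 ·f  ** P0@[50:50]
pos 51 'd': at 7 ·f
pos 52 'd': at 17
pos 53 'd': at 18  ** P5@[51:53]
pos 54 'c': at 11 ·f
pos 55 'd': at 12
pos 56 'a': at 8 ·f  ** P0@[56:56]

Result: [[2,5],[3,6],[6,6],[10,3],[10,6],[14,6],[18,3],[18,6],[21,0],[22,4],[25,3],[25,6],[28,6],[29,0],[34,5],[35,6],[37,0],[39,2],[40,0],[41,0],[42,0],[43,0],[48,3],[48,6],[50,0],[53,5],[56,0]]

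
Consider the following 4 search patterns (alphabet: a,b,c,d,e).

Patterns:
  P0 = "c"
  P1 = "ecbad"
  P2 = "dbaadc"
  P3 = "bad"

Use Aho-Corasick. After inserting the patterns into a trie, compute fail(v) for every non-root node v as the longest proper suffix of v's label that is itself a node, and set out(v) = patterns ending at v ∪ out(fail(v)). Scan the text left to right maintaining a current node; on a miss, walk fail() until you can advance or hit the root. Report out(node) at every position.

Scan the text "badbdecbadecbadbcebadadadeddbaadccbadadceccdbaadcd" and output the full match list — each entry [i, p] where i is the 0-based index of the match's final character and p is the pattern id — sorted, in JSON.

Construct AC machine:
Trie nodes:
  n0 'ε': b→13 c→1 d→7 e→2
  n1 'c': ·  ←P0
  n2 'e': c→3
  n3 'ec': b→4
  n4 'ecb': a→5
  n5 'ecba': d→6
  n6 'ecbad': ·  ←P1
  n7 'd': b→8
  n8 'db': a→9
  n9 'dba': a→10
  n10 'dbaa': d→11
  n11 'dbaad': c→12
  n12 'dbaadc': ·  ←P2
  n13 'b': a→14
  n14 'ba': d→15
  n15 'bad': ·  ←P3

Failure links (BFS by depth):
  n1('c'): parent n0 fail=0; on 'c' 0 → fail=0;  out {0}∪∅={0}
  n2('e'): parent n0 fail=0; on 'e' 0 → fail=0;  out ∅∪∅=∅
  n7('d'): parent n0 fail=0; on 'd' 0 → fail=0;  out ∅∪∅=∅
  n13('b'): parent n0 fail=0; on 'b' 0 → fail=0;  out ∅∪∅=∅
  n3('ec'): parent n2 fail=0; on 'c' 0 → fail=1;  out ∅∪{0}={0}
  n8('db'): parent n7 fail=0; on 'b' 0 → fail=13;  out ∅∪∅=∅
  n14('ba'): parent n13 fail=0; on 'a' 0 → fail=0;  out ∅∪∅=∅
  n4('ecb'): parent n3 fail=1; on 'b' 1→0 → fail=13;  out ∅∪∅=∅
  n9('dba'): parent n8 fail=13; on 'a' 13 → fail=14;  out ∅∪∅=∅
  n15('bad'): parent n14 fail=0; on 'd' 0 → fail=7;  out {3}∪∅={3}
  n5('ecba'): parent n4 fail=13; on 'a' 13 → fail=14;  out ∅∪∅=∅
  n10('dbaa'): parent n9 fail=14; on 'a' 14→0 → fail=0;  out ∅∪∅=∅
  n6('ecbad'): parent n5 fail=14; on 'd' 14 → fail=15;  out {1}∪{3}={1,3}
  n11('dbaad'): parent n10 fail=0; on 'd' 0 → fail=7;  out ∅∪∅=∅
  n12('dbaadc'): parent n11 fail=7; on 'c' 7→0 → fail=1;  out {2}∪{0}={0,2}

Text stream:
i=0 'b': node 0→13
i=1 'a': node 13→14
i=2 'd': node 14→15  → match P3@[0:2]
i=3 'b': node 15→8 ·f
i=4 'd': node 8→7 ·f
i=5 'e': node 7→2 ·f
i=6 'c': node 2→3  → match P0@[6:6]
i=7 'b': node 3→4
i=8 'a': node 4→5
i=9 'd': node 5→6  → match P1@[5:9],P3@[7:9]
i=10 'e': node 6→2 ·f
i=11 'c': node 2→3  → match P0@[11:11]
i=12 'b': node 3→4
i=13 'a': node 4→5
i=14 'd': node 5→6  → match P1@[10:14],P3@[12:14]
i=15 'b': node 6→8 ·f
i=16 'c': node 8→1 ·f  → match P0@[16:16]
i=17 'e': node 1→2 ·f
i=18 'b': node 2→13 ·f
i=19 'a': node 13→14
i=20 'd': node 14→15  → match P3@[18:20]
i=21 'a': node 15→0 ·f
i=22 'd': node 0→7
i=23 'a': node 7→0 ·f
i=24 'd': node 0→7
i=25 'e': node 7→2 ·f
i=26 'd': node 2→7 ·f
i=27 'd': node 7→7 ·f
i=28 'b': node 7→8
i=29 'a': node 8→9
i=30 'a': node 9→10
i=31 'd': node 10→11
i=32 'c': node 11→12  → match P0@[32:32],P2@[27:32]
i=33 'c': node 12→1 ·f  → match P0@[33:33]
i=34 'b': node 1→13 ·f
i=35 'a': node 13→14
i=36 'd': node 14→15  → match P3@[34:36]
i=37 'a': node 15→0 ·f
i=38 'd': node 0→7
i=39 'c': node 7→1 ·f  → match P0@[39:39]
i=40 'e': node 1→2 ·f
i=41 'c': node 2→3  → match P0@[41:41]
i=42 'c': node 3→1 ·f  → match P0@[42:42]
i=43 'd': node 1→7 ·f
i=44 'b': node 7→8
i=45 'a': node 8→9
i=46 'a': node 9→10
i=47 'd': node 10→11
i=48 'c': node 11→12  → match P0@[48:48],P2@[43:48]
i=49 'd': node 12→7 ·f

Result: [[2,3],[6,0],[9,1],[9,3],[11,0],[14,1],[14,3],[16,0],[20,3],[32,0],[32,2],[33,0],[36,3],[39,0],[41,0],[42,0],[48,0],[48,2]]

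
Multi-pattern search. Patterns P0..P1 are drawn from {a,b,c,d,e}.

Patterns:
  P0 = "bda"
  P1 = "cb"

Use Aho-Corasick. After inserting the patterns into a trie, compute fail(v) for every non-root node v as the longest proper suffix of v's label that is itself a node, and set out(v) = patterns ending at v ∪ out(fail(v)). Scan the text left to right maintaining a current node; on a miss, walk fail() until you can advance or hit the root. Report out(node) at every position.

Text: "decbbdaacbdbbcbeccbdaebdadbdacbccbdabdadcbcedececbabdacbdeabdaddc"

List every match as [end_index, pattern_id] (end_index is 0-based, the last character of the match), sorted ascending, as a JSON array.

Construct AC machine:
Trie (insert patterns):
  0='ε' goto b→1 c→4
  1='b' goto d→2
  2='bd' goto a→3
  3='bda' goto ·  [P0 ends]
  4='c' goto b→5
  5='cb' goto ·  [P1 ends]

Failure links (BFS by depth):
  n1('b'): parent n0 fail=0; on 'b' 0 → fail=0;  out ∅∪∅=∅
  n4('c'): parent n0 fail=0; on 'c' 0 → fail=0;  out ∅∪∅=∅
  n2('bd'): parent n1 fail=0; on 'd' 0 → fail=0;  out ∅∪∅=∅
  n5('cb'): parent n4 fail=0; on 'b' 0 → fail=1;  out {1}∪∅={1}
  n3('bda'): parent n2 fail=0; on 'a' 0 → fail=0;  out {0}∪∅={0}

Run:
pos 0 'd': at 0
pos 1 'e': at 0
pos 2 'c': at 4
pos 3 'b': at 5  ** P1@[2:3]
pos 4 'b': at 1 ·f
pos 5 'd': at 2
pos 6 'a': at 3  ** P0@[4:6]
pos 7 'a': at 0 ·f
pos 8 'c': at 4
pos 9 'b': at 5  ** P1@[8:9]
pos 10 'd': at 2 ·f
pos 11 'b': at 1 ·f
pos 12 'b': at 1 ·f
pos 13 'c': at 4 ·f
pos 14 'b': at 5  ** P1@[13:14]
pos 15 'e': at 0 ·f
pos 16 'c': at 4
pos 17 'c': at 4 ·f
pos 18 'b': at 5  ** P1@[17:18]
pos 19 'd': at 2 ·f
pos 20 'a': at 3  ** P0@[18:20]
pos 21 'e': at 0 ·f
pos 22 'b': at 1
pos 23 'd': at 2
pos 24 'a': at 3  ** P0@[22:24]
pos 25 'd': at 0 ·f
pos 26 'b': at 1
pos 27 'd': at 2
pos 28 'a': at 3  ** P0@[26:28]
pos 29 'c': at 4 ·f
pos 30 'b': at 5  ** P1@[29:30]
pos 31 'c': at 4 ·f
pos 32 'c': at 4 ·f
pos 33 'b': at 5  ** P1@[32:33]
pos 34 'd': at 2 ·f
pos 35 'a': at 3  ** P0@[33:35]
pos 36 'b': at 1 ·f
pos 37 'd': at 2
pos 38 'a': at 3  ** P0@[36:38]
pos 39 'd': at 0 ·f
pos 40 'c': at 4
pos 41 'b': at 5  ** P1@[40:41]
pos 42 'c': at 4 ·f
pos 43 'e': at 0 ·f
pos 44 'd': at 0
pos 45 'e': at 0
pos 46 'c': at 4
pos 47 'e': at 0 ·f
pos 48 'c': at 4
pos 49 'b': at 5  ** P1@[48:49]
pos 50 'a': at 0 ·f
pos 51 'b': at 1
pos 52 'd': at 2
pos 53 'a': at 3  ** P0@[51:53]
pos 54 'c': at 4 ·f
pos 55 'b': at 5  ** P1@[54:55]
pos 56 'd': at 2 ·f
pos 57 'e': at 0 ·f
pos 58 'a': at 0
pos 59 'b': at 1
pos 60 'd': at 2
pos 61 'a': at 3  ** P0@[59:61]
pos 62 'd': at 0 ·f
pos 63 'd': at 0
pos 64 'c': at 4

Result: [[3,1],[6,0],[9,1],[14,1],[18,1],[20,0],[24,0],[28,0],[30,1],[33,1],[35,0],[38,0],[41,1],[49,1],[53,0],[55,1],[61,0]]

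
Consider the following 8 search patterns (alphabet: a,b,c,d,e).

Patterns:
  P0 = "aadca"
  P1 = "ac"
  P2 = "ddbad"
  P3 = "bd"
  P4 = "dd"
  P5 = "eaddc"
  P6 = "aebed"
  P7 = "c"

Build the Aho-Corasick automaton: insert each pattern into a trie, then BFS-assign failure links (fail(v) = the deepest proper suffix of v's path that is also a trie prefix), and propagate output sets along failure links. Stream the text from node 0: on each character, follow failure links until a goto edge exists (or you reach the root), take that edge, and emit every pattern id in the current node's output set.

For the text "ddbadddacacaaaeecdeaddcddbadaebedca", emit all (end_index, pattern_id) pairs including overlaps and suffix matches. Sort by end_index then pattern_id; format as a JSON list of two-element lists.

Build automaton:
Trie (insert patterns):
  n0 'ε': a→1 b→12 c→23 d→7 e→14
  n1 'a': a→2 c→6 e→19
  n2 'aa': d→3
  n3 'aad': c→4
  n4 'aadc': a→5
  n5 'aadca': ·  ←P0
  n6 'ac': ·  ←P1
  n7 'd': d→8
  n8 'dd': b→9  ←P4
  n9 'ddb': a→10
  n10 'ddba': d→11
  n11 'ddbad': ·  ←P2
  n12 'b': d→13
  n13 'bd': ·  ←P3
  n14 'e': a→15
  n15 'ea': d→16
  n16 'ead': d→17
  n17 'eadd': c→18
  n18 'eaddc': ·  ←P5
  n19 'ae': b→20
  n20 'aeb': e→21
  n21 'aebe': d→22
  n22 'aebed': ·  ←P6
  n23 'c': ·  ←P7

BFS fail/out derivation:
  fail(1) 'a': from fail(0)=0 chase 'a': 0 ⇒ 0;  out=∅∪out(0)=∅
  fail(7) 'd': from fail(0)=0 chase 'd': 0 ⇒ 0;  out=∅∪out(0)=∅
  fail(12) 'b': from fail(0)=0 chase 'b': 0 ⇒ 0;  out=∅∪out(0)=∅
  fail(14) 'e': from fail(0)=0 chase 'e': 0 ⇒ 0;  out=∅∪out(0)=∅
  fail(23) 'c': from fail(0)=0 chase 'c': 0 ⇒ 0;  out={7}∪out(0)={7}
  fail(2) 'aa': from fail(1)=0 chase 'a': 0 ⇒ 1;  out=∅∪out(1)=∅
  fail(6) 'ac': from fail(1)=0 chase 'c': 0 ⇒ 23;  out={1}∪out(23)={1,7}
  fail(8) 'dd': from fail(7)=0 chase 'd': 0 ⇒ 7;  out={4}∪out(7)={4}
  fail(13) 'bd': from fail(12)=0 chase 'd': 0 ⇒ 7;  out={3}∪out(7)={3}
  fail(15) 'ea': from fail(14)=0 chase 'a': 0 ⇒ 1;  out=∅∪out(1)=∅
  fail(19) 'ae': from fail(1)=0 chase 'e': 0 ⇒ 14;  out=∅∪out(14)=∅
  fail(3) 'aad': from fail(2)=1 chase 'd': 1→0 ⇒ 7;  out=∅∪out(7)=∅
  fail(9) 'ddb': from fail(8)=7 chase 'b': 7→0 ⇒ 12;  out=∅∪out(12)=∅
  fail(16) 'ead': from fail(15)=1 chase 'd': 1→0 ⇒ 7;  out=∅∪out(7)=∅
  fail(20) 'aeb': from fail(19)=14 chase 'b': 14→0 ⇒ 12;  out=∅∪out(12)=∅
  fail(4) 'aadc': from fail(3)=7 chase 'c': 7→0 ⇒ 23;  out=∅∪out(23)={7}
  fail(10) 'ddba': from fail(9)=12 chase 'a': 12→0 ⇒ 1;  out=∅∪out(1)=∅
  fail(17) 'eadd': from fail(16)=7 chase 'd': 7 ⇒ 8;  out=∅∪out(8)={4}
  fail(21) 'aebe': from fail(20)=12 chase 'e': 12→0 ⇒ 14;  out=∅∪out(14)=∅
  fail(5) 'aadca': from fail(4)=23 chase 'a': 23→0 ⇒ 1;  out={0}∪out(1)={0}
  fail(11) 'ddbad': from fail(10)=1 chase 'd': 1→0 ⇒ 7;  out={2}∪out(7)={2}
  fail(18) 'eaddc': from fail(17)=8 chase 'c': 8→7→0 ⇒ 23;  out={5}∪out(23)={5,7}
  fail(22) 'aebed': from fail(21)=14 chase 'd': 14→0 ⇒ 7;  out={6}∪out(7)={6}

Text stream:
[0] read 'd'  n0⇒n7
[1] read 'd'  n7⇒n8  emit P4@[0:1]
[2] read 'b'  n8⇒n9
[3] read 'a'  n9⇒n10
[4] read 'd'  n10⇒n11  emit P2@[0:4]
[5] read 'd'  n11⇒n8 (via fail)  emit P4@[4:5]
[6] read 'd'  n8⇒n8 (via fail)  emit P4@[5:6]
[7] read 'a'  n8⇒n1 (via fail)
[8] read 'c'  n1⇒n6  emit P1@[7:8],P7@[8:8]
[9] read 'a'  n6⇒n1 (via fail)
[10] read 'c'  n1⇒n6  emit P1@[9:10],P7@[10:10]
[11] read 'a'  n6⇒n1 (via fail)
[12] read 'a'  n1⇒n2
[13] read 'a'  n2⇒n2 (via fail)
[14] read 'e'  n2⇒n19 (via fail)
[15] read 'e'  n19⇒n14 (via fail)
[16] read 'c'  n14⇒n23 (via fail)  emit P7@[16:16]
[17] read 'd'  n23⇒n7 (via fail)
[18] read 'e'  n7⇒n14 (via fail)
[19] read 'a'  n14⇒n15
[20] read 'd'  n15⇒n16
[21] read 'd'  n16⇒n17  emit P4@[20:21]
[22] read 'c'  n17⇒n18  emit P5@[18:22],P7@[22:22]
[23] read 'd'  n18⇒n7 (via fail)
[24] read 'd'  n7⇒n8  emit P4@[23:24]
[25] read 'b'  n8⇒n9
[26] read 'a'  n9⇒n10
[27] read 'd'  n10⇒n11  emit P2@[23:27]
[28] read 'a'  n11⇒n1 (via fail)
[29] read 'e'  n1⇒n19
[30] read 'b'  n19⇒n20
[31] read 'e'  n20⇒n21
[32] read 'd'  n21⇒n22  emit P6@[28:32]
[33] read 'c'  n22⇒n23 (via fail)  emit P7@[33:33]
[34] read 'a'  n23⇒n1 (via fail)

Result: [[1,4],[4,2],[5,4],[6,4],[8,1],[8,7],[10,1],[10,7],[16,7],[21,4],[22,5],[22,7],[24,4],[27,2],[32,6],[33,7]]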